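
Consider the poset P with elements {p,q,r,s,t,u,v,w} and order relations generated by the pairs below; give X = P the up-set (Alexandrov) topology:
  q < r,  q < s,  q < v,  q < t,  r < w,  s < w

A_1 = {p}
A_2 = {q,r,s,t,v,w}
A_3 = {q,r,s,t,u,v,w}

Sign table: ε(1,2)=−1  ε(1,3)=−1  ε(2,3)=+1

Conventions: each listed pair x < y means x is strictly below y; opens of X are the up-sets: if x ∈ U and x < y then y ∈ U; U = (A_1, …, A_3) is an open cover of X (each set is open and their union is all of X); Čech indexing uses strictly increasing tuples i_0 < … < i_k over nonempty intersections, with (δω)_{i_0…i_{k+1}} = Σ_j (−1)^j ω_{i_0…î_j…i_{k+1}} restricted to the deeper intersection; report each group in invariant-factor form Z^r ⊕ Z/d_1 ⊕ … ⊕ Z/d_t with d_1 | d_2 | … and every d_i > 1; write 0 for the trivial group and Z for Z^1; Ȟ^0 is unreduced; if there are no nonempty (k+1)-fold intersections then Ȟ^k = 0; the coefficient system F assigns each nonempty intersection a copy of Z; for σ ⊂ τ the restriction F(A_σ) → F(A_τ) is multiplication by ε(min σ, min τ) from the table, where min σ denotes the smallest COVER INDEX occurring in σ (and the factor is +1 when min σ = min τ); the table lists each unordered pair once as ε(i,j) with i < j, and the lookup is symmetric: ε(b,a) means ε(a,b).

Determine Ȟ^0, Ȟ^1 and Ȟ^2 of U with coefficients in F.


cover nerve:
  A23={q,r,s,t,v,w}
C dims 3,1; δ0: rk 1, SNF 1^1
Ȟ^0: (3−1)−0=2 ⇒ Z^2
Ȟ^1: (1−0)−1=0 ⇒ 0
Ȟ^2: (0−0)−0=0 ⇒ 0

Ȟ^0 ≅ Z^2, Ȟ^1 ≅ 0 and Ȟ^2 ≅ 0


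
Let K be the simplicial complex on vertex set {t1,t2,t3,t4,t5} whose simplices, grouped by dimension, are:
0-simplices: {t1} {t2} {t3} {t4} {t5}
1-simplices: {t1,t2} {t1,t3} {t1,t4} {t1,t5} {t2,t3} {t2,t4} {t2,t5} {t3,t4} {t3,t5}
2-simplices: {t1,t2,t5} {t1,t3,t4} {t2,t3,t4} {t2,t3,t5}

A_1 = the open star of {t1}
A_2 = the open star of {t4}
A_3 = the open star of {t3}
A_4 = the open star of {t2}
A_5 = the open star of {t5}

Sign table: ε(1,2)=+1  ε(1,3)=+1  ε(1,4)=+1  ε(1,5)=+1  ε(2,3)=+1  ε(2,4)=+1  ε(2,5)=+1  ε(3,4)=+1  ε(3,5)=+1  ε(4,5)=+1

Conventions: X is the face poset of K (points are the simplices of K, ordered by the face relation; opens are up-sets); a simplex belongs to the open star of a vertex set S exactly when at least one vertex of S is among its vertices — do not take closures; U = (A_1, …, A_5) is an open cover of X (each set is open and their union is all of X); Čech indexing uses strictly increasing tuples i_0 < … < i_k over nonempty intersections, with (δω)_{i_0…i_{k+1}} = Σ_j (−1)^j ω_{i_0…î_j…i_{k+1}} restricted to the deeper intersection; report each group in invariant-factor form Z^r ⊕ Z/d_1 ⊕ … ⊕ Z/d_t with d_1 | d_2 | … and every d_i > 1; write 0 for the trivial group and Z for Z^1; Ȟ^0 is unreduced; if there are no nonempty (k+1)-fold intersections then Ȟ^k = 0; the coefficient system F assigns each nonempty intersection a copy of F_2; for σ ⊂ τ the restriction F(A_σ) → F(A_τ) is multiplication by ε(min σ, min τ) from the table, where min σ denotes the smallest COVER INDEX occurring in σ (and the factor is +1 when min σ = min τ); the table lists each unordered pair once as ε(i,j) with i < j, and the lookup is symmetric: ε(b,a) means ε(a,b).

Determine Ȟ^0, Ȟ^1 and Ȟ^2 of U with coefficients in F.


Ȟ^0 ≅ Z/2,  Ȟ^1 ≅ Z/2,  Ȟ^2 ≅ 0

nerve of the cover:
  A1={{t1},{t1,t2},{t1,t3},{t1,t4},{t1,t5},{t1,t2,t5},{t1,t3,t4}} A2={{t4},{t1,t4},{t2,t4},{t3,t4},{t1,t3,t4},{t2,t3,t4}} A3={{t3},{t1,t3},{t2,t3},{t3,t4},{t3,t5},{t1,t3,t4},{t2,t3,t4},{t2,t3,t5}} A4={{t2},{t1,t2},{t2,t3},{t2,t4},{t2,t5},{t1,t2,t5},{t2,t3,t4},{t2,t3,t5}} A5={{t5},{t1,t5},{t2,t5},{t3,t5},{t1,t2,t5},{t2,t3,t5}}
  A12={{t1,t4},{t1,t3,t4}} A13={{t1,t3},{t1,t3,t4}} A14={{t1,t2},{t1,t2,t5}} A15={{t1,t5},{t1,t2,t5}} A23={{t3,t4},{t1,t3,t4},{t2,t3,t4}} A24={{t2,t4},{t2,t3,t4}} A34={{t2,t3},{t2,t3,t4},{t2,t3,t5}} A35={{t3,t5},{t2,t3,t5}} A45={{t2,t5},{t1,t2,t5},{t2,t3,t5}}
  A123={{t1,t3,t4}} A145={{t1,t2,t5}} A234={{t2,t3,t4}} A345={{t2,t3,t5}}
C dims 5,9,4; δ0: rk_F2 4; δ1: rk_F2 4
Ȟ^0 = (5 − 4) − 0 = 1, so Ȟ^0 ≅ Z/2
Ȟ^1 = (9 − 4) − 4 = 1, so Ȟ^1 ≅ Z/2
Ȟ^2 = (4 − 0) − 4 = 0, so Ȟ^2 ≅ 0


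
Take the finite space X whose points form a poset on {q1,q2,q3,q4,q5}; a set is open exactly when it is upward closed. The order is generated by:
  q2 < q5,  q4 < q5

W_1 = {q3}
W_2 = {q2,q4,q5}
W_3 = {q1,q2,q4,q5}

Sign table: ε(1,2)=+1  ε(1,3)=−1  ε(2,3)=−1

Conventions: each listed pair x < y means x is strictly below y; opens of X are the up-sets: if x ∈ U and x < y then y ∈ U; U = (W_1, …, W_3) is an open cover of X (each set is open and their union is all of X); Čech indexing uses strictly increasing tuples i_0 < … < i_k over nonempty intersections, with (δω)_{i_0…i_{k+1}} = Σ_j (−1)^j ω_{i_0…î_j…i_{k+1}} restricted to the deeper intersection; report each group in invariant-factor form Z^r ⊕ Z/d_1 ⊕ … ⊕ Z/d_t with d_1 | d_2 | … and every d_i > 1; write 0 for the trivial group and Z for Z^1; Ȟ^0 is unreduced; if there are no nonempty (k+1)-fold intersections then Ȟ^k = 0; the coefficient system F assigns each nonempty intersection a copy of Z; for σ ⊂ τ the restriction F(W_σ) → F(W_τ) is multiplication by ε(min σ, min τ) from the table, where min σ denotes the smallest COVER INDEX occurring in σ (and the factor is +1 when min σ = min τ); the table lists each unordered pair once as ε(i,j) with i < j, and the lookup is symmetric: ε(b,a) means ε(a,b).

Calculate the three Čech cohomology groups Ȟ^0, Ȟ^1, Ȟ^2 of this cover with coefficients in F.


Ȟ^0 ≅ Z^2, Ȟ^1 ≅ 0 and Ȟ^2 ≅ 0

nerve of the cover:
  W23={q2,q4,q5}
C dims 3,1; δ0: rk 1, SNF 1^1
Ȟ^0 = (3 − 1) − 0 = 2, so Ȟ^0 ≅ Z^2
Ȟ^1 = (1 − 0) − 1 = 0, so Ȟ^1 ≅ 0
Ȟ^2 = (0 − 0) − 0 = 0, so Ȟ^2 ≅ 0


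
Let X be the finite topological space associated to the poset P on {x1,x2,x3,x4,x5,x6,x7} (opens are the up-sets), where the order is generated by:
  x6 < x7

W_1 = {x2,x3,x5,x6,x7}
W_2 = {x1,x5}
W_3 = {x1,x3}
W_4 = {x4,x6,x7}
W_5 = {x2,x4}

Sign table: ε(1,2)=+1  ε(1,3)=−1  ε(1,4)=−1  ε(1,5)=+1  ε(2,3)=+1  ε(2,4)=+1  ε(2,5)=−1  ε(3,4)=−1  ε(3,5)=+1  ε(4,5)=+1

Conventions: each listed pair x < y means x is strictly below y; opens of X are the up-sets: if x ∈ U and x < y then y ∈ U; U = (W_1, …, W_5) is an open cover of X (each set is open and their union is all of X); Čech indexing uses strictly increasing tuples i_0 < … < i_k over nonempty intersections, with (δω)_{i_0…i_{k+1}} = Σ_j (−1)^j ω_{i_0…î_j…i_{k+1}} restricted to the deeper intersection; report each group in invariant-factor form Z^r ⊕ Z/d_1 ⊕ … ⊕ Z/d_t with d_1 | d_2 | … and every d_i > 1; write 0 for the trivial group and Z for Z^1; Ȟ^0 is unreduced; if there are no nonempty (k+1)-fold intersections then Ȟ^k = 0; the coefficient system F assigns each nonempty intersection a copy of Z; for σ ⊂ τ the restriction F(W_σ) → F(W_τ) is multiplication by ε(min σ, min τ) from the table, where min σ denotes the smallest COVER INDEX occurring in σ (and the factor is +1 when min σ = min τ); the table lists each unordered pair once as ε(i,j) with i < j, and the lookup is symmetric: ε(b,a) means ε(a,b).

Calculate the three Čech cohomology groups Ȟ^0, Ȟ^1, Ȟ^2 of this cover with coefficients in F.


cover nerve:
  W12={x5} W13={x3} W14={x6,x7} W15={x2} W23={x1} W45={x4}
C dims 5,6; δ0: rk 5, SNF 1^4·2
Ȟ^0: (5−5)−0=0 ⇒ 0
Ȟ^1: (6−0)−5=1 plus torsion [2] ⇒ Z ⊕ Z/2
Ȟ^2: (0−0)−0=0 ⇒ 0

Ȟ^0 ≅ 0,  Ȟ^1 ≅ Z ⊕ Z/2,  Ȟ^2 ≅ 0


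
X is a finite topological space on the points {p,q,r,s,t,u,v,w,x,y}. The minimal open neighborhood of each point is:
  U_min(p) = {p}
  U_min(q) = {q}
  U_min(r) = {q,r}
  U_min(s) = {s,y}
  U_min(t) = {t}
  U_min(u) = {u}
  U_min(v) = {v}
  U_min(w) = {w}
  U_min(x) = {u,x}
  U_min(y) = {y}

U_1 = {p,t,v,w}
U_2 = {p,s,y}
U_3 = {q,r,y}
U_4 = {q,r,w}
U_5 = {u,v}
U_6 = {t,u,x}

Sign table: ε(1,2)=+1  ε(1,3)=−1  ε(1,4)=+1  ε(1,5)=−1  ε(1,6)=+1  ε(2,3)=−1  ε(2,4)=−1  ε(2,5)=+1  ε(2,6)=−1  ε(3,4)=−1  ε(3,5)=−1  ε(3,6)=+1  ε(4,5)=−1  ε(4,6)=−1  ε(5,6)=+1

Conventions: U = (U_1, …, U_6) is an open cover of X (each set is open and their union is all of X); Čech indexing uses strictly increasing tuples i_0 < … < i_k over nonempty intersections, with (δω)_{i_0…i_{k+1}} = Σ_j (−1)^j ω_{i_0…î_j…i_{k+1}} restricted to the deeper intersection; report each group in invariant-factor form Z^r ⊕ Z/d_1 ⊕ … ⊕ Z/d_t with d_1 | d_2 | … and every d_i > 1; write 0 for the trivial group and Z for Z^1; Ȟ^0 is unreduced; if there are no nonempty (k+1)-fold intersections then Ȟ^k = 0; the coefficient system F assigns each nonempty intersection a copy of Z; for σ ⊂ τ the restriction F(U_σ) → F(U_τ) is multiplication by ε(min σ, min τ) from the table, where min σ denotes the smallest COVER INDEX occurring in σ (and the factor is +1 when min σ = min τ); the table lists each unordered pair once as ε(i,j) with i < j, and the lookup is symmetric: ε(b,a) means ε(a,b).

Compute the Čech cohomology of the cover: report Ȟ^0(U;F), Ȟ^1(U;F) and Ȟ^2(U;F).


Ȟ^0 = 0; Ȟ^1 = Z ⊕ Z/2; Ȟ^2 = 0

intersection data:
  U12={p} U14={w} U15={v} U16={t} U23={y} U34={q,r} U56={u}
C dims 6,7; δ0: rk 6, SNF 1^5·2
Ȟ^0 = (6 − 6) − 0 = 0, so Ȟ^0 ≅ 0
Ȟ^1 = (7 − 0) − 6 = 1 plus torsion [2], so Ȟ^1 ≅ Z ⊕ Z/2
Ȟ^2 = (0 − 0) − 0 = 0, so Ȟ^2 ≅ 0


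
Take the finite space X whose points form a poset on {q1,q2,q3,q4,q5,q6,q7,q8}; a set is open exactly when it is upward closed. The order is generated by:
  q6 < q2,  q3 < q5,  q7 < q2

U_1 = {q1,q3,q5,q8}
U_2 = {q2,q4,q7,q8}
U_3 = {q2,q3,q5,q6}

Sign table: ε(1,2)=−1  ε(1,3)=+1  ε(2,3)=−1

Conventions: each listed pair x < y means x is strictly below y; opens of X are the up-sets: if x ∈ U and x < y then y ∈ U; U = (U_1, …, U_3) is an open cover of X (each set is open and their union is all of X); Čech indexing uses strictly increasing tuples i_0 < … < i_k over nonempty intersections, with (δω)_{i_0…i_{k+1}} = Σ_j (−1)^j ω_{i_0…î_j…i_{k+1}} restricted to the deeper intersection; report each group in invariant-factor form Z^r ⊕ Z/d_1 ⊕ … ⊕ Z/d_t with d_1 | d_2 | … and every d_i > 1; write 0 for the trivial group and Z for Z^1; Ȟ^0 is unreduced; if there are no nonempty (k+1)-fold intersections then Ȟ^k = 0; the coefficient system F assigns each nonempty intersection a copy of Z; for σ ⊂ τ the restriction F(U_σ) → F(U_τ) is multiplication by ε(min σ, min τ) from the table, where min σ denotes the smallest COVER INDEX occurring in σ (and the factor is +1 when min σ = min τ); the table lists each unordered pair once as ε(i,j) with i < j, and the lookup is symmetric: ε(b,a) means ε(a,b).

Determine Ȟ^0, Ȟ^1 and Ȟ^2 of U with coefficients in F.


Ȟ^0 = Z,  Ȟ^1 = Z,  Ȟ^2 = 0

nonempty overlaps:
  U12={q8} U13={q3,q5} U23={q2}
C dims 3,3; δ0: rk 2, SNF 1^2
degree 0: 3−2−0 = 1 → Ȟ^0 ≅ Z
degree 1: 3−0−2 = 1 → Ȟ^1 ≅ Z
degree 2: 0−0−0 = 0 → Ȟ^2 ≅ 0


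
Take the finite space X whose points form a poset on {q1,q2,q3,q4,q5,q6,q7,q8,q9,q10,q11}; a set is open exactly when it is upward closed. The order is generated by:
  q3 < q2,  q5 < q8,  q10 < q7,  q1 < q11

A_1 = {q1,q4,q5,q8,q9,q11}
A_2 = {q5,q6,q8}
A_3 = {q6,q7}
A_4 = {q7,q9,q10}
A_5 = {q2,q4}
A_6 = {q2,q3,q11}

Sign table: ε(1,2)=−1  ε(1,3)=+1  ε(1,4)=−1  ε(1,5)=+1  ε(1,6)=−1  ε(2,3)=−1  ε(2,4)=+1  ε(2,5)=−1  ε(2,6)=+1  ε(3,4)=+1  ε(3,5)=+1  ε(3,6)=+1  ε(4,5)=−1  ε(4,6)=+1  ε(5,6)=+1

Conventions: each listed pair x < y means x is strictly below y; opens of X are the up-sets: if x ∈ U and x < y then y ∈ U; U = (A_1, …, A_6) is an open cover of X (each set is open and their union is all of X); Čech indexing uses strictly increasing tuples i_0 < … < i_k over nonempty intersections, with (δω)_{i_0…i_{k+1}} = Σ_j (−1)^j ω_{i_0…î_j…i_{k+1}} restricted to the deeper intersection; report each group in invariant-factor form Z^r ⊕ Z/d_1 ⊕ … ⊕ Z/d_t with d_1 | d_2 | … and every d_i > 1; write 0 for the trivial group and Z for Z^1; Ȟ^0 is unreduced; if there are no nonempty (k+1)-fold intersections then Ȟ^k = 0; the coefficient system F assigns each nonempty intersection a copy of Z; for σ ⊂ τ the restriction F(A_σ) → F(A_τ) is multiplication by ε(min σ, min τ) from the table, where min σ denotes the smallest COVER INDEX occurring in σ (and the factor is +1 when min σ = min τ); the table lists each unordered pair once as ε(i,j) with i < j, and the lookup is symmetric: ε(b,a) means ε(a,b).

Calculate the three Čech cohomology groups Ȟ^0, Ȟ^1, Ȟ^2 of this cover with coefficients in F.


nonempty overlaps:
  A12={q5,q8} A14={q9} A15={q4} A16={q11} A23={q6} A34={q7} A56={q2}
C dims 6,7; δ0: rk 6, SNF 1^5·2
degree 0: 6−6−0 = 0 → Ȟ^0 ≅ 0
degree 1: 7−0−6 = 1 plus torsion [2] → Ȟ^1 ≅ Z ⊕ Z/2
degree 2: 0−0−0 = 0 → Ȟ^2 ≅ 0

Ȟ^0(U;F) ≅ 0,  Ȟ^1(U;F) ≅ Z ⊕ Z/2,  Ȟ^2(U;F) ≅ 0


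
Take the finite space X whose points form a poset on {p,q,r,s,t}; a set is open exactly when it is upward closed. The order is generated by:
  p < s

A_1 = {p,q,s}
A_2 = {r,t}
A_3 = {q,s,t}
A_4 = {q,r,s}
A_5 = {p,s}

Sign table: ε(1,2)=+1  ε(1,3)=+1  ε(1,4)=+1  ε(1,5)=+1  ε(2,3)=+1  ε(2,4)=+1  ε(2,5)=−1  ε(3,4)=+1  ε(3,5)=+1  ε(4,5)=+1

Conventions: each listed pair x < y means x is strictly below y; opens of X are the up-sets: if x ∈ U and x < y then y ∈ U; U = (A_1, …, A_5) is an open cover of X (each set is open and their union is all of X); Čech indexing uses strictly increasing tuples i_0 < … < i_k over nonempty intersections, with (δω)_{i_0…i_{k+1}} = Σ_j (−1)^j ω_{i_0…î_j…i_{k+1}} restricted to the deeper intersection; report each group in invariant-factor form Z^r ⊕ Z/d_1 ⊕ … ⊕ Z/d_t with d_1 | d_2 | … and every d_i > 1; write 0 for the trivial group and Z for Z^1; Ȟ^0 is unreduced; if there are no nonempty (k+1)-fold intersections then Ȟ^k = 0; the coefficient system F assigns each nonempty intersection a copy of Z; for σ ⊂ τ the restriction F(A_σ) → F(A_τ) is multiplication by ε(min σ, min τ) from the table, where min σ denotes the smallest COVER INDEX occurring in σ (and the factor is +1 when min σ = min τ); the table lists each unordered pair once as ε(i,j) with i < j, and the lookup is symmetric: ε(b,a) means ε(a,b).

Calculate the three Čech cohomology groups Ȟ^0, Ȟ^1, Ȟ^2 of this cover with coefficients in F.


nonempty intersections:
  A13={q,s} A14={q,s} A15={p,s} A23={t} A24={r} A34={q,s} A35={s} A45={s}
  A134={q,s} A135={s} A145={s} A345={s}
  A1345={s}
C dims 5,8,4,1; δ0: rk 4, SNF 1^4; δ1: rk 3, SNF 1^3; δ2: rk 1, SNF 1^1
Ȟ^0: (5−4)−0=1 ⇒ Z
Ȟ^1: (8−3)−4=1 ⇒ Z
Ȟ^2: (4−1)−3=0 ⇒ 0

Ȟ^0 ≅ Z, Ȟ^1 ≅ Z, Ȟ^2 ≅ 0


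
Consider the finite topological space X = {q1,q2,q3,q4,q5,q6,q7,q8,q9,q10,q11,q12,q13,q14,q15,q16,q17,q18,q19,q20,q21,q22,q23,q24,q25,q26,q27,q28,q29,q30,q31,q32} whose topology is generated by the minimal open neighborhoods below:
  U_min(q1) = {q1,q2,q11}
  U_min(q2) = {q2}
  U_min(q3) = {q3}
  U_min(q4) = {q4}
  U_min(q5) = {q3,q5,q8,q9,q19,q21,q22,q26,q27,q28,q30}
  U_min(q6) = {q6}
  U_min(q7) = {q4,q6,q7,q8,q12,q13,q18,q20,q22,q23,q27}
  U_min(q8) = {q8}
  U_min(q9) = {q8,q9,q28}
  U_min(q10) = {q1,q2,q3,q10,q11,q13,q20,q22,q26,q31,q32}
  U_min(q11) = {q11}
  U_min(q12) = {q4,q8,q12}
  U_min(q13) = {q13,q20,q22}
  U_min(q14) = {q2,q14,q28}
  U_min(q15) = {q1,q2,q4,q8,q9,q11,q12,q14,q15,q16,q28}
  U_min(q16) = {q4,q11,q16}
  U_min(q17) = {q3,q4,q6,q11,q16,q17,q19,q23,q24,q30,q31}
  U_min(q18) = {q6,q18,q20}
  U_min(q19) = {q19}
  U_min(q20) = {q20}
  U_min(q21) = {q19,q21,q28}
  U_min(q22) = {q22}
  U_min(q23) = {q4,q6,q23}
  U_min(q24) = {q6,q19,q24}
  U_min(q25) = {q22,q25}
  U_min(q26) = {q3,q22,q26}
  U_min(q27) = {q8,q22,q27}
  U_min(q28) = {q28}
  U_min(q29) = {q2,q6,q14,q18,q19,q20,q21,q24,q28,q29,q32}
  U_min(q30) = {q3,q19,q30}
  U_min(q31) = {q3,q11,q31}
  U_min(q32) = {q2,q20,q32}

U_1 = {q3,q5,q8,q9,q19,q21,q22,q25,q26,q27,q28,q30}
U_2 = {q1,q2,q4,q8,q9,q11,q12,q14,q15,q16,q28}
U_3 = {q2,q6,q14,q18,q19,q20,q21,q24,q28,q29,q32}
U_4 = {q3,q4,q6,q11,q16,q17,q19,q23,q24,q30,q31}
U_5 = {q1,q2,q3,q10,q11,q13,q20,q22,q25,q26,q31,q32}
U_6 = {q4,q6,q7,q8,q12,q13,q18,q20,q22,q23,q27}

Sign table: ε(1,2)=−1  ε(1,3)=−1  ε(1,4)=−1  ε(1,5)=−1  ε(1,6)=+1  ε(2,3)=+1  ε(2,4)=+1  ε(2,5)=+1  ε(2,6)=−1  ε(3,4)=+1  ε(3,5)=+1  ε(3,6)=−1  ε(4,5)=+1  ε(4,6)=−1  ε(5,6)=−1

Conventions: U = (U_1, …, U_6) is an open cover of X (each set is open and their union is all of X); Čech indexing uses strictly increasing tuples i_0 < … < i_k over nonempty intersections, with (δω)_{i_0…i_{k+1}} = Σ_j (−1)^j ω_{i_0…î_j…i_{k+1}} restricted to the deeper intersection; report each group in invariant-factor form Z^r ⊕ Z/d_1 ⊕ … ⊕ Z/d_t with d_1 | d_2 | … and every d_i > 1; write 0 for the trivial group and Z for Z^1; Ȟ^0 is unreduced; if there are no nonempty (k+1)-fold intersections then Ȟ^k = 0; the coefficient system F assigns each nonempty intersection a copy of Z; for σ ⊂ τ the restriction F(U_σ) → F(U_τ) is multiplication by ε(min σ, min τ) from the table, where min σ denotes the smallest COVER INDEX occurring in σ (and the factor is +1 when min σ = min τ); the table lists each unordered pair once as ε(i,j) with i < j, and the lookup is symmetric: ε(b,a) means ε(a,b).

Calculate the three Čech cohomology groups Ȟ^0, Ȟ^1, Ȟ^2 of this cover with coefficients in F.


Ȟ^0(U;F) ≅ Z, Ȟ^1(U;F) ≅ 0 and Ȟ^2(U;F) ≅ Z/2

nonempty intersections:
  U12={q8,q9,q28} U13={q19,q21,q28} U14={q3,q19,q30} U15={q3,q22,q25,q26} U16={q8,q22,q27} U23={q2,q14,q28} U24={q4,q11,q16} U25={q1,q2,q11} U26={q4,q8,q12} U34={q6,q19,q24} U35={q2,q20,q32} U36={q6,q18,q20} U45={q3,q11,q31} U46={q4,q6,q23} U56={q13,q20,q22}
  U123={q28} U126={q8} U134={q19} U145={q3} U156={q22} U235={q2} U245={q11} U246={q4} U346={q6} U356={q20}
C dims 6,15,10; δ0: rk 5, SNF 1^5; δ1: rk 10, SNF 1^9·2
Ȟ^0: (6−5)−0=1 ⇒ Z
Ȟ^1: (15−10)−5=0 ⇒ 0
Ȟ^2: (10−0)−10=0 plus torsion [2] ⇒ Z/2


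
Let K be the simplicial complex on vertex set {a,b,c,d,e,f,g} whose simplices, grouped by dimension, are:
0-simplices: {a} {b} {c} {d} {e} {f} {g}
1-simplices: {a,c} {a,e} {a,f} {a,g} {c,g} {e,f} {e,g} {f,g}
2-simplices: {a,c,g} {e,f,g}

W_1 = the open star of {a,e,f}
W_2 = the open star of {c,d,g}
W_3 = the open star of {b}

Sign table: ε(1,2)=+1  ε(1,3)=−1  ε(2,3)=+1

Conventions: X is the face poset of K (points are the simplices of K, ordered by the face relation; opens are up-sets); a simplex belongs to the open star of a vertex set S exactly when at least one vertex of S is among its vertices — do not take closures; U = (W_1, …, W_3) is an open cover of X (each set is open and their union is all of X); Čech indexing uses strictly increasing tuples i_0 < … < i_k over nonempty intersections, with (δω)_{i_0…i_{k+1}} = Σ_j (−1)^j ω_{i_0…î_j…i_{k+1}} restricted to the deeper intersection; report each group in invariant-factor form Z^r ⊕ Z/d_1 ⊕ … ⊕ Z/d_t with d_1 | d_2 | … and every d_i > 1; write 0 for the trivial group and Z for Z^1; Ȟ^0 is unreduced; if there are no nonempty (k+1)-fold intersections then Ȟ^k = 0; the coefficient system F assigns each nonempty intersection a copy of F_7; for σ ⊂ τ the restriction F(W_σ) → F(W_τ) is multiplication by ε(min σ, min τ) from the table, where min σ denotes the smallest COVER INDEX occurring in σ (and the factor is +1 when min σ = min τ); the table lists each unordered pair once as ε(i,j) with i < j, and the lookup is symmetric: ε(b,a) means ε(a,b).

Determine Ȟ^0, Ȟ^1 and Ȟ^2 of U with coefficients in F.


Ȟ^0 ≅ Z/7 ⊕ Z/7, Ȟ^1 ≅ 0 and Ȟ^2 ≅ 0

nonempty overlaps:
  W1={{a},{e},{f},{a,c},{a,e},{a,f},{a,g},{e,f},{e,g},{f,g},{a,c,g},{e,f,g}} W2={{c},{d},{g},{a,c},{a,g},{c,g},{e,g},{f,g},{a,c,g},{e,f,g}} W3={{b}}
  W12={{a,c},{a,g},{e,g},{f,g},{a,c,g},{e,f,g}}
C dims 3,1; δ0: rk_F7 1
degree 0: 3−1−0 = 2 → Ȟ^0 ≅ Z/7 ⊕ Z/7
degree 1: 1−0−1 = 0 → Ȟ^1 ≅ 0
degree 2: 0−0−0 = 0 → Ȟ^2 ≅ 0


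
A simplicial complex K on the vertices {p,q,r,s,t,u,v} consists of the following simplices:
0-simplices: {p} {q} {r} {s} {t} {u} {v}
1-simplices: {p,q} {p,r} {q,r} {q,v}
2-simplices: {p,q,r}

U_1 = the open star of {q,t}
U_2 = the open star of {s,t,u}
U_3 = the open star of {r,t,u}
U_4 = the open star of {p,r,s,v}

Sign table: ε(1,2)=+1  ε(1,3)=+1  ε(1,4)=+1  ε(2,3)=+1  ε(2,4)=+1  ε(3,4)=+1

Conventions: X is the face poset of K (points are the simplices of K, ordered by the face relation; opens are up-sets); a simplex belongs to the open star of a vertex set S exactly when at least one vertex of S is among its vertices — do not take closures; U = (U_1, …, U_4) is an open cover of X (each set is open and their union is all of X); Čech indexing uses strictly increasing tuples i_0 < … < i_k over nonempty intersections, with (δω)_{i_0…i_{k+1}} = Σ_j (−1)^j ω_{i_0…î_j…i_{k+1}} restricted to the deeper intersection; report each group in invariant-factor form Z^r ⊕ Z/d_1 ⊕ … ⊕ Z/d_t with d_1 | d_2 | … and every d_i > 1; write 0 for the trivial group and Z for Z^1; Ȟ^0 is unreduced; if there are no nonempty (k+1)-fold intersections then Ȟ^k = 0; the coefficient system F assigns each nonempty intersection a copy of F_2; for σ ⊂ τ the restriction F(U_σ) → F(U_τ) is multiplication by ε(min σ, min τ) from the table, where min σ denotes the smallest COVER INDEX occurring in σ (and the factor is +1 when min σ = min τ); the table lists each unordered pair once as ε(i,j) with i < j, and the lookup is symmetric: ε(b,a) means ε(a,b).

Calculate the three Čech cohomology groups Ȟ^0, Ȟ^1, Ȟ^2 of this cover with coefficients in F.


Ȟ^0 ≅ Z/2; Ȟ^1 ≅ Z/2; Ȟ^2 ≅ 0

intersection data:
  U1={{q},{t},{p,q},{q,r},{q,v},{p,q,r}} U2={{s},{t},{u}} U3={{r},{t},{u},{p,r},{q,r},{p,q,r}} U4={{p},{r},{s},{v},{p,q},{p,r},{q,r},{q,v},{p,q,r}}
  U12={{t}} U13={{t},{q,r},{p,q,r}} U14={{p,q},{q,r},{q,v},{p,q,r}} U23={{t},{u}} U24={{s}} U34={{r},{p,r},{q,r},{p,q,r}}
  U123={{t}} U134={{q,r},{p,q,r}}
C dims 4,6,2; δ0: rk_F2 3; δ1: rk_F2 2
Ȟ^0 = (4 − 3) − 0 = 1, so Ȟ^0 ≅ Z/2
Ȟ^1 = (6 − 2) − 3 = 1, so Ȟ^1 ≅ Z/2
Ȟ^2 = (2 − 0) − 2 = 0, so Ȟ^2 ≅ 0


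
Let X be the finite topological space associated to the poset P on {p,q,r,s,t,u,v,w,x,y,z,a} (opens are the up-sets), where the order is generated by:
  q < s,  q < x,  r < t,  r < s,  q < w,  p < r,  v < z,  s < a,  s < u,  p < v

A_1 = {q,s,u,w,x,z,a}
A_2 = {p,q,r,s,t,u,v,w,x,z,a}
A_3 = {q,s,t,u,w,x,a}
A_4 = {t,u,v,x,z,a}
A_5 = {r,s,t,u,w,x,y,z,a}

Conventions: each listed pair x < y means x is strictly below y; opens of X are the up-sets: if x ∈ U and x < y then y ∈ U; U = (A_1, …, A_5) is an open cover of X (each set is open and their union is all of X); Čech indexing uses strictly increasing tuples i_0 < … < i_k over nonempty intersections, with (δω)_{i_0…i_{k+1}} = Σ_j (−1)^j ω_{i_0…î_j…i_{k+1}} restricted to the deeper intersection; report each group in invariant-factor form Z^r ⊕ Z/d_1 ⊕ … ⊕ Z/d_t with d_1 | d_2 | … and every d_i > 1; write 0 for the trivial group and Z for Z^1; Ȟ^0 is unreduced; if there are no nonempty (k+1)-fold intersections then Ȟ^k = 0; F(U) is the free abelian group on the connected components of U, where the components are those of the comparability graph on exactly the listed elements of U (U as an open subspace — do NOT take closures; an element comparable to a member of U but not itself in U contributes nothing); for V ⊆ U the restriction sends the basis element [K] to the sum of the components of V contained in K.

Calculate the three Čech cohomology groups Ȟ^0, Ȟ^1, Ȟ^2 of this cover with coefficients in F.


Ȟ^0 = Z^2; Ȟ^1 = 0; Ȟ^2 = 0

intersection data:
  A12={q,s,u,w,x,z,a} A13={q,s,u,w,x,a} A14={u,x,z,a} A15={s,u,w,x,z,a} A23={q,s,t,u,w,x,a} A24={t,u,v,x,z,a} A25={r,s,t,u,w,x,z,a} A34={t,u,x,a} A35={s,t,u,w,x,a} A45={t,u,x,z,a}
  A123={q,s,u,w,x,a} A124={u,x,z,a} A125={s,u,w,x,z,a} A134={u,x,a} A135={s,u,w,x,a} A145={u,x,z,a} A234={t,u,x,a} A235={s,t,u,w,x,a} A245={t,u,x,z,a} A345={t,u,x,a}
  A1234={u,x,a} A1235={s,u,w,x,a} A1245={u,x,z,a} A1345={u,x,a} A2345={t,u,x,a}
  A12345={u,x,a}
components per intersection:
  A1: {q,s,u,w,x,a} {z}
  A2: {p,q,r,s,t,u,v,w,x,z,a}
  A3: {q,s,u,w,x,a} {t}
  A4: {t} {u} {v,z} {x} {a}
  A5: {r,s,t,u,a} {w} {x} {y} {z}
  A12: {q,s,u,w,x,a} {z}
  A13: {q,s,u,w,x,a}
  A14: {u} {x} {z} {a}
  A15: {s,u,a} {w} {x} {z}
  A23: {q,s,u,w,x,a} {t}
  A24: {t} {u} {v,z} {x} {a}
  A25: {r,s,t,u,a} {w} {x} {z}
  A34: {t} {u} {x} {a}
  A35: {s,u,a} {t} {w} {x}
  A45: {t} {u} {x} {z} {a}
  A123: {q,s,u,w,x,a}
  A124: {u} {x} {z} {a}
  A125: {s,u,a} {w} {x} {z}
  A134: {u} {x} {a}
  A135: {s,u,a} {w} {x}
  A145: {u} {x} {z} {a}
  A234: {t} {u} {x} {a}
  A235: {s,u,a} {t} {w} {x}
  A245: {t} {u} {x} {z} {a}
  A345: {t} {u} {x} {a}
  A1234: {u} {x} {a}
  A1235: {s,u,a} {w} {x}
  A1245: {u} {x} {z} {a}
  A1345: {u} {x} {a}
  A2345: {t} {u} {x} {a}
  A12345: {u} {x} {a}
C dims 15,35,36,17; δ0: rk 13, SNF 1^13; δ1: rk 22, SNF 1^22; δ2: rk 14, SNF 1^14
Ȟ^0 = (15 − 13) − 0 = 2, so Ȟ^0 ≅ Z^2
Ȟ^1 = (35 − 22) − 13 = 0, so Ȟ^1 ≅ 0
Ȟ^2 = (36 − 14) − 22 = 0, so Ȟ^2 ≅ 0


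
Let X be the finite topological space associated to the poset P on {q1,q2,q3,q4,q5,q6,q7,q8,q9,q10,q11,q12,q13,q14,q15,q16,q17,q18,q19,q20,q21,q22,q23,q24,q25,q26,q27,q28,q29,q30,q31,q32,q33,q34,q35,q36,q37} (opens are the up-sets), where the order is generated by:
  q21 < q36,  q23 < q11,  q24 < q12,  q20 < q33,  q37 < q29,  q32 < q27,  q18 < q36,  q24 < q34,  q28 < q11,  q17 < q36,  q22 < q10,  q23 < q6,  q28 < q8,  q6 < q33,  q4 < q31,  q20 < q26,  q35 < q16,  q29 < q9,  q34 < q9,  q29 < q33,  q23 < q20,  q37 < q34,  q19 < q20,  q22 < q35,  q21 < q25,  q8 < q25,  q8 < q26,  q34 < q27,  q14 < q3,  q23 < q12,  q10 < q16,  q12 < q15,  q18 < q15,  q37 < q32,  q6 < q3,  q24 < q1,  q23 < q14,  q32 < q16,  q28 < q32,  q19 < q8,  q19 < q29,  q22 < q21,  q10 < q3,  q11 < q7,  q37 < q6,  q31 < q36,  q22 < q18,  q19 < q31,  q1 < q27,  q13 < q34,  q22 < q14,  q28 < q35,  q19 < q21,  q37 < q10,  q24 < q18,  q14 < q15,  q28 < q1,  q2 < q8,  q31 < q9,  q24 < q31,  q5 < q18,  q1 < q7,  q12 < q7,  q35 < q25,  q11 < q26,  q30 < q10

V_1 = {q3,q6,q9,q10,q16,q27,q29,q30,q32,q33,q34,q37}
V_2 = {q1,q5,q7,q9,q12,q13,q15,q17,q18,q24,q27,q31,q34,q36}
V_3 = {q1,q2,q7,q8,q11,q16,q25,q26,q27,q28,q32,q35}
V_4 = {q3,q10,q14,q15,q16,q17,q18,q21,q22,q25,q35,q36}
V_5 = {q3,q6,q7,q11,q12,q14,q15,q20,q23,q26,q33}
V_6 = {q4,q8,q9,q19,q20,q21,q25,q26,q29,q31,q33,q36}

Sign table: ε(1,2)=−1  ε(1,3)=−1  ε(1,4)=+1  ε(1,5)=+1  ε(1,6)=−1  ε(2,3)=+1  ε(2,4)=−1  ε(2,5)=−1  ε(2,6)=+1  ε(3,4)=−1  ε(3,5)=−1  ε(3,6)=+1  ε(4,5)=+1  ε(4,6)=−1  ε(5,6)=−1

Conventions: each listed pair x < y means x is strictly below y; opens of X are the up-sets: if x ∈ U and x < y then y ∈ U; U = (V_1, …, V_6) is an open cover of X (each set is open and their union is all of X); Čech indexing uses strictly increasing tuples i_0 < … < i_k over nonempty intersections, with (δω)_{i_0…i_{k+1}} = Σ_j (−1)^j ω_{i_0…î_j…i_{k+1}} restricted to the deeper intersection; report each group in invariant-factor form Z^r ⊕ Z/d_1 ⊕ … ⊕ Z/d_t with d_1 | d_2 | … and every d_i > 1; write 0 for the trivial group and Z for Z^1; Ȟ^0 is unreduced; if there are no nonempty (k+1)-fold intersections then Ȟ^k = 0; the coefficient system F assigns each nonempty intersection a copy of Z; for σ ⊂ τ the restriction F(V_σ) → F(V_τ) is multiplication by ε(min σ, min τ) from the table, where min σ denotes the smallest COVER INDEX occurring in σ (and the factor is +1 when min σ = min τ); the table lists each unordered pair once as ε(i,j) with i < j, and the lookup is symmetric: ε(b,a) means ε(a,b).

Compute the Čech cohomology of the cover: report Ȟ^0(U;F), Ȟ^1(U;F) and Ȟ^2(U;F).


Ȟ^0 ≅ Z, Ȟ^1 ≅ 0 and Ȟ^2 ≅ Z/2

cover nerve:
  V12={q9,q27,q34} V13={q16,q27,q32} V14={q3,q10,q16} V15={q3,q6,q33} V16={q9,q29,q33} V23={q1,q7,q27} V24={q15,q17,q18,q36} V25={q7,q12,q15} V26={q9,q31,q36} V34={q16,q25,q35} V35={q7,q11,q26} V36={q8,q25,q26} V45={q3,q14,q15} V46={q21,q25,q36} V56={q20,q26,q33}
  V123={q27} V126={q9} V134={q16} V145={q3} V156={q33} V235={q7} V245={q15} V246={q36} V346={q25} V356={q26}
C dims 6,15,10; δ0: rk 5, SNF 1^5; δ1: rk 10, SNF 1^9·2
Ȟ^0: (6−5)−0=1 ⇒ Z
Ȟ^1: (15−10)−5=0 ⇒ 0
Ȟ^2: (10−0)−10=0 plus torsion [2] ⇒ Z/2


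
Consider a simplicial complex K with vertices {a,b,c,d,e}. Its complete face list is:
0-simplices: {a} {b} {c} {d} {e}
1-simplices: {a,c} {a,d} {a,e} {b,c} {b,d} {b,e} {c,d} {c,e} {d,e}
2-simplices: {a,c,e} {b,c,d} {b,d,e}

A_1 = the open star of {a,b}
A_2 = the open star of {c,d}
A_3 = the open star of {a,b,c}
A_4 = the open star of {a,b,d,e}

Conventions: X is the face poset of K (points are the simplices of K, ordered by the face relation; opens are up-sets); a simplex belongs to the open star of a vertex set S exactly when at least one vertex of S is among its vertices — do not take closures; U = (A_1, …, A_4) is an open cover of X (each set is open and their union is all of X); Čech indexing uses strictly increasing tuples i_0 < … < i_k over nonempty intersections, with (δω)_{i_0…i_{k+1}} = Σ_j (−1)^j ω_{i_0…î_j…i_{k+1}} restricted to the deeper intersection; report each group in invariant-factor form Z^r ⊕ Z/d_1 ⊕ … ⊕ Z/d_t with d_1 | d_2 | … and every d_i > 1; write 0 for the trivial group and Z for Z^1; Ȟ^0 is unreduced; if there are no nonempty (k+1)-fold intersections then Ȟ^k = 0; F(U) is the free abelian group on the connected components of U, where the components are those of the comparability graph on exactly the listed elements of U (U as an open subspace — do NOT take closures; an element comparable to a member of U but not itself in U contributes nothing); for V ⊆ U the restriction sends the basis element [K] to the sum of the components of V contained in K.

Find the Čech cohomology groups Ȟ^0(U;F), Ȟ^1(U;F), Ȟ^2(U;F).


Ȟ^0 = Z, Ȟ^1 = Z, Ȟ^2 = 0

cover nerve:
  A1={{a},{b},{a,c},{a,d},{a,e},{b,c},{b,d},{b,e},{a,c,e},{b,c,d},{b,d,e}} A2={{c},{d},{a,c},{a,d},{b,c},{b,d},{c,d},{c,e},{d,e},{a,c,e},{b,c,d},{b,d,e}} A3={{a},{b},{c},{a,c},{a,d},{a,e},{b,c},{b,d},{b,e},{c,d},{c,e},{a,c,e},{b,c,d},{b,d,e}} A4={{a},{b},{d},{e},{a,c},{a,d},{a,e},{b,c},{b,d},{b,e},{c,d},{c,e},{d,e},{a,c,e},{b,c,d},{b,d,e}}
  A12={{a,c},{a,d},{b,c},{b,d},{a,c,e},{b,c,d},{b,d,e}} A13={{a},{b},{a,c},{a,d},{a,e},{b,c},{b,d},{b,e},{a,c,e},{b,c,d},{b,d,e}} A14={{a},{b},{a,c},{a,d},{a,e},{b,c},{b,d},{b,e},{a,c,e},{b,c,d},{b,d,e}} A23={{c},{a,c},{a,d},{b,c},{b,d},{c,d},{c,e},{a,c,e},{b,c,d},{b,d,e}} A24={{d},{a,c},{a,d},{b,c},{b,d},{c,d},{c,e},{d,e},{a,c,e},{b,c,d},{b,d,e}} A34={{a},{b},{a,c},{a,d},{a,e},{b,c},{b,d},{b,e},{c,d},{c,e},{a,c,e},{b,c,d},{b,d,e}}
  A123={{a,c},{a,d},{b,c},{b,d},{a,c,e},{b,c,d},{b,d,e}} A124={{a,c},{a,d},{b,c},{b,d},{a,c,e},{b,c,d},{b,d,e}} A134={{a},{b},{a,c},{a,d},{a,e},{b,c},{b,d},{b,e},{a,c,e},{b,c,d},{b,d,e}} A234={{a,c},{a,d},{b,c},{b,d},{c,d},{c,e},{a,c,e},{b,c,d},{b,d,e}}
  A1234={{a,c},{a,d},{b,c},{b,d},{a,c,e},{b,c,d},{b,d,e}}
components per intersection:
  A1: {{a},{a,c},{a,d},{a,e},{a,c,e}} {{b},{b,c},{b,d},{b,e},{b,c,d},{b,d,e}}
  A2: {{c},{d},{a,c},{a,d},{b,c},{b,d},{c,d},{c,e},{d,e},{a,c,e},{b,c,d},{b,d,e}}
  A3: {{a},{b},{c},{a,c},{a,d},{a,e},{b,c},{b,d},{b,e},{c,d},{c,e},{a,c,e},{b,c,d},{b,d,e}}
  A4: {{a},{b},{d},{e},{a,c},{a,d},{a,e},{b,c},{b,d},{b,e},{c,d},{c,e},{d,e},{a,c,e},{b,c,d},{b,d,e}}
  A12: {{a,c},{a,c,e}} {{a,d}} {{b,c},{b,d},{b,c,d},{b,d,e}}
  A13: {{a},{a,c},{a,d},{a,e},{a,c,e}} {{b},{b,c},{b,d},{b,e},{b,c,d},{b,d,e}}
  A14: {{a},{a,c},{a,d},{a,e},{a,c,e}} {{b},{b,c},{b,d},{b,e},{b,c,d},{b,d,e}}
  A23: {{c},{a,c},{b,c},{b,d},{c,d},{c,e},{a,c,e},{b,c,d},{b,d,e}} {{a,d}}
  A24: {{d},{a,d},{b,c},{b,d},{c,d},{d,e},{b,c,d},{b,d,e}} {{a,c},{c,e},{a,c,e}}
  A34: {{a},{a,c},{a,d},{a,e},{c,e},{a,c,e}} {{b},{b,c},{b,d},{b,e},{c,d},{b,c,d},{b,d,e}}
  A123: {{a,c},{a,c,e}} {{a,d}} {{b,c},{b,d},{b,c,d},{b,d,e}}
  A124: {{a,c},{a,c,e}} {{a,d}} {{b,c},{b,d},{b,c,d},{b,d,e}}
  A134: {{a},{a,c},{a,d},{a,e},{a,c,e}} {{b},{b,c},{b,d},{b,e},{b,c,d},{b,d,e}}
  A234: {{a,c},{c,e},{a,c,e}} {{a,d}} {{b,c},{b,d},{c,d},{b,c,d},{b,d,e}}
  A1234: {{a,c},{a,c,e}} {{a,d}} {{b,c},{b,d},{b,c,d},{b,d,e}}
C dims 5,13,11,3; δ0: rk 4, SNF 1^4; δ1: rk 8, SNF 1^8; δ2: rk 3, SNF 1^3
Ȟ^0: (5−4)−0=1 ⇒ Z
Ȟ^1: (13−8)−4=1 ⇒ Z
Ȟ^2: (11−3)−8=0 ⇒ 0


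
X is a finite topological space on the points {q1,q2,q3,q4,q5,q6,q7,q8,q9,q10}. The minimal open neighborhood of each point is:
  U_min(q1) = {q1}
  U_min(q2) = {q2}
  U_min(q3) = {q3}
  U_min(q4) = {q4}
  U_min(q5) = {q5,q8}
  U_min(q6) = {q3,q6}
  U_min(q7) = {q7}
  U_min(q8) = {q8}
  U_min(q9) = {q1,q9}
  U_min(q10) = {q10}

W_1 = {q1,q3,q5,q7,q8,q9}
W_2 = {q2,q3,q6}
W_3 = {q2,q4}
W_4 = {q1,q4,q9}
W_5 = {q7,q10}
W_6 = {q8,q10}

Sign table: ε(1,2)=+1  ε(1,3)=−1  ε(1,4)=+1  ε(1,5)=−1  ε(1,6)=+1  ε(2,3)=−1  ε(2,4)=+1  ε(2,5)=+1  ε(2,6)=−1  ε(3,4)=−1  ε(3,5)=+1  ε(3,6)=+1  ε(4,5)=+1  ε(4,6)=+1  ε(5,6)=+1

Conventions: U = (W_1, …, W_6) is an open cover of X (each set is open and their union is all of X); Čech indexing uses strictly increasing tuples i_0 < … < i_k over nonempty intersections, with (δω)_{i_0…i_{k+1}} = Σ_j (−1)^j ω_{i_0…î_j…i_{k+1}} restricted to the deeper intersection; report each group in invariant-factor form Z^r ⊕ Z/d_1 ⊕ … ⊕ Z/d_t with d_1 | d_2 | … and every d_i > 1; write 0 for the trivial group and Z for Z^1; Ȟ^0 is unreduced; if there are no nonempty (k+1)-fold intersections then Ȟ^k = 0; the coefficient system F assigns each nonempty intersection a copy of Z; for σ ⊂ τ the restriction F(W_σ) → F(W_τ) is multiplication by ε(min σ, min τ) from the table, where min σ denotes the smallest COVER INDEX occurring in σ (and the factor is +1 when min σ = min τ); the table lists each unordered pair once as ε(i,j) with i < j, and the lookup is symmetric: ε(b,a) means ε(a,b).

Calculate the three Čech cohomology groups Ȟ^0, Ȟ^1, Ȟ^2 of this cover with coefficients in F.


Ȟ^0 ≅ 0; Ȟ^1 ≅ Z ⊕ Z/2; Ȟ^2 ≅ 0

nonempty overlaps:
  W12={q3} W14={q1,q9} W15={q7} W16={q8} W23={q2} W34={q4} W56={q10}
C dims 6,7; δ0: rk 6, SNF 1^5·2
degree 0: 6−6−0 = 0 → Ȟ^0 ≅ 0
degree 1: 7−0−6 = 1 plus torsion [2] → Ȟ^1 ≅ Z ⊕ Z/2
degree 2: 0−0−0 = 0 → Ȟ^2 ≅ 0


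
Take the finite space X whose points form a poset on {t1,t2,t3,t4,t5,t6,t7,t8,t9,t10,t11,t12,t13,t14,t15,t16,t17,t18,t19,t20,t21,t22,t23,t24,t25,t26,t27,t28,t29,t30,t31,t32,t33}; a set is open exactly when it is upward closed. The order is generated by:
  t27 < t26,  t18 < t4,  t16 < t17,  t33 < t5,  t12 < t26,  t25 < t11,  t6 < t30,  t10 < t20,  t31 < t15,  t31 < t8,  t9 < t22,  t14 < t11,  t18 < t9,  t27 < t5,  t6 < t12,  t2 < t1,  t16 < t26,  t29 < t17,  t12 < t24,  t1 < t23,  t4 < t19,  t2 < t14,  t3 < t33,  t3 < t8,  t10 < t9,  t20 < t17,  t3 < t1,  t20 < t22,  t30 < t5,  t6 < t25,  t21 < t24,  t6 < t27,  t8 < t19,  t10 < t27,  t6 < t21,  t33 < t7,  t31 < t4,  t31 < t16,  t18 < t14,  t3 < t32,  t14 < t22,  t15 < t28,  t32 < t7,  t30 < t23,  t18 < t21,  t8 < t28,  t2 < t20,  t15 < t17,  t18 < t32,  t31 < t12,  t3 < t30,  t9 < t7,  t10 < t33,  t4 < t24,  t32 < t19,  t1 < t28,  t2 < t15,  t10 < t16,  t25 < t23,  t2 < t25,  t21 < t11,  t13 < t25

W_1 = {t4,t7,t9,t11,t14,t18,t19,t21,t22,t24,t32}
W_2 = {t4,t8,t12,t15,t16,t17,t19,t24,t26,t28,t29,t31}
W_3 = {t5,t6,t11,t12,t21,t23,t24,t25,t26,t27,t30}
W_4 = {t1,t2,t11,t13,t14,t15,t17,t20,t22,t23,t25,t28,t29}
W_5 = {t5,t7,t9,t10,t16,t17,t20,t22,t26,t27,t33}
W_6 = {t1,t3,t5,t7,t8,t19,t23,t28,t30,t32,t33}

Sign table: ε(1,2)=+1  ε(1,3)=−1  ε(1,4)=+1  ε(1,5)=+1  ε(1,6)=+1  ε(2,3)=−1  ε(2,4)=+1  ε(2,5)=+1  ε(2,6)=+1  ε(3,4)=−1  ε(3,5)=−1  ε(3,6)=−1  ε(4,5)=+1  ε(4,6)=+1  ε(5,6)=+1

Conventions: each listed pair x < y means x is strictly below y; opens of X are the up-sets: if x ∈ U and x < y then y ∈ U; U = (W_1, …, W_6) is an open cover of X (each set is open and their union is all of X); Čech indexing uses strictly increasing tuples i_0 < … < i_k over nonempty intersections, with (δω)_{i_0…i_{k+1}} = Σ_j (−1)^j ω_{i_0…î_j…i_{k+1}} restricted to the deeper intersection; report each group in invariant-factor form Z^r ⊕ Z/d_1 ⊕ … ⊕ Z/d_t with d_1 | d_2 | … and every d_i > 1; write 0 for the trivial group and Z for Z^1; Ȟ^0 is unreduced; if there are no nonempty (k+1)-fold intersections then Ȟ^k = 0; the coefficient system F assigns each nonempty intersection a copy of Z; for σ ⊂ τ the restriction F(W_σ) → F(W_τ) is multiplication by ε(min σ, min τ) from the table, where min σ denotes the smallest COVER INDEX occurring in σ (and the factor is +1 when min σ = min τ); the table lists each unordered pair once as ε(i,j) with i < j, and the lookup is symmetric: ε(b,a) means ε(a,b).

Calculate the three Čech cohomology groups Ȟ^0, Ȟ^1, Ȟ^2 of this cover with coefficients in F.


intersection data:
  W12={t4,t19,t24} W13={t11,t21,t24} W14={t11,t14,t22} W15={t7,t9,t22} W16={t7,t19,t32} W23={t12,t24,t26} W24={t15,t17,t28,t29} W25={t16,t17,t26} W26={t8,t19,t28} W34={t11,t23,t25} W35={t5,t26,t27} W36={t5,t23,t30} W45={t17,t20,t22} W46={t1,t23,t28} W56={t5,t7,t33}
  W123={t24} W126={t19} W134={t11} W145={t22} W156={t7} W235={t26} W245={t17} W246={t28} W346={t23} W356={t5}
C dims 6,15,10; δ0: rk 5, SNF 1^5; δ1: rk 10, SNF 1^9·2
Ȟ^0 = (6 − 5) − 0 = 1, so Ȟ^0 ≅ Z
Ȟ^1 = (15 − 10) − 5 = 0, so Ȟ^1 ≅ 0
Ȟ^2 = (10 − 0) − 10 = 0 plus torsion [2], so Ȟ^2 ≅ Z/2

Ȟ^0(U;F) ≅ Z; Ȟ^1(U;F) ≅ 0; Ȟ^2(U;F) ≅ Z/2


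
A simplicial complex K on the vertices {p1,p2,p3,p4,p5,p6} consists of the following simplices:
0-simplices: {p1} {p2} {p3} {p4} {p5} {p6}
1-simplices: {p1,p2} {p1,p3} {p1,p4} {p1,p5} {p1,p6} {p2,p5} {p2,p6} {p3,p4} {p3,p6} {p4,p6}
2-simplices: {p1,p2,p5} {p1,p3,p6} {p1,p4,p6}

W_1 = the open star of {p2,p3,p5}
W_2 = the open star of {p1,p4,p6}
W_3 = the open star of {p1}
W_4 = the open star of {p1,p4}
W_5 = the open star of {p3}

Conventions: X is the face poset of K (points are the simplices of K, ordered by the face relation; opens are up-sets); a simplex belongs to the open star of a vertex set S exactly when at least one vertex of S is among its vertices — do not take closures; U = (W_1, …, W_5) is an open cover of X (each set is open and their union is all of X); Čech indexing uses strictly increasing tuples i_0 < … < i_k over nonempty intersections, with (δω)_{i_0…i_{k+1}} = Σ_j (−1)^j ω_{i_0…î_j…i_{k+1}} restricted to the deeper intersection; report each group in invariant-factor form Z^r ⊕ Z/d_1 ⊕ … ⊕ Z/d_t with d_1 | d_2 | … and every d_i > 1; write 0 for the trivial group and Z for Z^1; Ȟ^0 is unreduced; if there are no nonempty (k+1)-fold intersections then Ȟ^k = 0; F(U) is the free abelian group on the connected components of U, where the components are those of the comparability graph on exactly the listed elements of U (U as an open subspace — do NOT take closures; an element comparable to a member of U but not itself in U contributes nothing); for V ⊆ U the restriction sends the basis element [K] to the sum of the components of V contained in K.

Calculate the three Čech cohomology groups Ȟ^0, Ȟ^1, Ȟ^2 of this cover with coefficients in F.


nerve of the cover:
  W1={{p2},{p3},{p5},{p1,p2},{p1,p3},{p1,p5},{p2,p5},{p2,p6},{p3,p4},{p3,p6},{p1,p2,p5},{p1,p3,p6}} W2={{p1},{p4},{p6},{p1,p2},{p1,p3},{p1,p4},{p1,p5},{p1,p6},{p2,p6},{p3,p4},{p3,p6},{p4,p6},{p1,p2,p5},{p1,p3,p6},{p1,p4,p6}} W3={{p1},{p1,p2},{p1,p3},{p1,p4},{p1,p5},{p1,p6},{p1,p2,p5},{p1,p3,p6},{p1,p4,p6}} W4={{p1},{p4},{p1,p2},{p1,p3},{p1,p4},{p1,p5},{p1,p6},{p3,p4},{p4,p6},{p1,p2,p5},{p1,p3,p6},{p1,p4,p6}} W5={{p3},{p1,p3},{p3,p4},{p3,p6},{p1,p3,p6}}
  W12={{p1,p2},{p1,p3},{p1,p5},{p2,p6},{p3,p4},{p3,p6},{p1,p2,p5},{p1,p3,p6}} W13={{p1,p2},{p1,p3},{p1,p5},{p1,p2,p5},{p1,p3,p6}} W14={{p1,p2},{p1,p3},{p1,p5},{p3,p4},{p1,p2,p5},{p1,p3,p6}} W15={{p3},{p1,p3},{p3,p4},{p3,p6},{p1,p3,p6}} W23={{p1},{p1,p2},{p1,p3},{p1,p4},{p1,p5},{p1,p6},{p1,p2,p5},{p1,p3,p6},{p1,p4,p6}} W24={{p1},{p4},{p1,p2},{p1,p3},{p1,p4},{p1,p5},{p1,p6},{p3,p4},{p4,p6},{p1,p2,p5},{p1,p3,p6},{p1,p4,p6}} W25={{p1,p3},{p3,p4},{p3,p6},{p1,p3,p6}} W34={{p1},{p1,p2},{p1,p3},{p1,p4},{p1,p5},{p1,p6},{p1,p2,p5},{p1,p3,p6},{p1,p4,p6}} W35={{p1,p3},{p1,p3,p6}} W45={{p1,p3},{p3,p4},{p1,p3,p6}}
  W123={{p1,p2},{p1,p3},{p1,p5},{p1,p2,p5},{p1,p3,p6}} W124={{p1,p2},{p1,p3},{p1,p5},{p3,p4},{p1,p2,p5},{p1,p3,p6}} W125={{p1,p3},{p3,p4},{p3,p6},{p1,p3,p6}} W134={{p1,p2},{p1,p3},{p1,p5},{p1,p2,p5},{p1,p3,p6}} W135={{p1,p3},{p1,p3,p6}} W145={{p1,p3},{p3,p4},{p1,p3,p6}} W234={{p1},{p1,p2},{p1,p3},{p1,p4},{p1,p5},{p1,p6},{p1,p2,p5},{p1,p3,p6},{p1,p4,p6}} W235={{p1,p3},{p1,p3,p6}} W245={{p1,p3},{p3,p4},{p1,p3,p6}} W345={{p1,p3},{p1,p3,p6}}
  W1234={{p1,p2},{p1,p3},{p1,p5},{p1,p2,p5},{p1,p3,p6}} W1235={{p1,p3},{p1,p3,p6}} W1245={{p1,p3},{p3,p4},{p1,p3,p6}} W1345={{p1,p3},{p1,p3,p6}} W2345={{p1,p3},{p1,p3,p6}}
  W12345={{p1,p3},{p1,p3,p6}}
components per intersection:
  W1: {{p2},{p5},{p1,p2},{p1,p5},{p2,p5},{p2,p6},{p1,p2,p5}} {{p3},{p1,p3},{p3,p4},{p3,p6},{p1,p3,p6}}
  W2: {{p1},{p4},{p6},{p1,p2},{p1,p3},{p1,p4},{p1,p5},{p1,p6},{p2,p6},{p3,p4},{p3,p6},{p4,p6},{p1,p2,p5},{p1,p3,p6},{p1,p4,p6}}
  W3: {{p1},{p1,p2},{p1,p3},{p1,p4},{p1,p5},{p1,p6},{p1,p2,p5},{p1,p3,p6},{p1,p4,p6}}
  W4: {{p1},{p4},{p1,p2},{p1,p3},{p1,p4},{p1,p5},{p1,p6},{p3,p4},{p4,p6},{p1,p2,p5},{p1,p3,p6},{p1,p4,p6}}
  W5: {{p3},{p1,p3},{p3,p4},{p3,p6},{p1,p3,p6}}
  W12: {{p1,p2},{p1,p5},{p1,p2,p5}} {{p1,p3},{p3,p6},{p1,p3,p6}} {{p2,p6}} {{p3,p4}}
  W13: {{p1,p2},{p1,p5},{p1,p2,p5}} {{p1,p3},{p1,p3,p6}}
  W14: {{p1,p2},{p1,p5},{p1,p2,p5}} {{p1,p3},{p1,p3,p6}} {{p3,p4}}
  W15: {{p3},{p1,p3},{p3,p4},{p3,p6},{p1,p3,p6}}
  W23: {{p1},{p1,p2},{p1,p3},{p1,p4},{p1,p5},{p1,p6},{p1,p2,p5},{p1,p3,p6},{p1,p4,p6}}
  W24: {{p1},{p4},{p1,p2},{p1,p3},{p1,p4},{p1,p5},{p1,p6},{p3,p4},{p4,p6},{p1,p2,p5},{p1,p3,p6},{p1,p4,p6}}
  W25: {{p1,p3},{p3,p6},{p1,p3,p6}} {{p3,p4}}
  W34: {{p1},{p1,p2},{p1,p3},{p1,p4},{p1,p5},{p1,p6},{p1,p2,p5},{p1,p3,p6},{p1,p4,p6}}
  W35: {{p1,p3},{p1,p3,p6}}
  W45: {{p1,p3},{p1,p3,p6}} {{p3,p4}}
  W123: {{p1,p2},{p1,p5},{p1,p2,p5}} {{p1,p3},{p1,p3,p6}}
  W124: {{p1,p2},{p1,p5},{p1,p2,p5}} {{p1,p3},{p1,p3,p6}} {{p3,p4}}
  W125: {{p1,p3},{p3,p6},{p1,p3,p6}} {{p3,p4}}
  W134: {{p1,p2},{p1,p5},{p1,p2,p5}} {{p1,p3},{p1,p3,p6}}
  W135: {{p1,p3},{p1,p3,p6}}
  W145: {{p1,p3},{p1,p3,p6}} {{p3,p4}}
  W234: {{p1},{p1,p2},{p1,p3},{p1,p4},{p1,p5},{p1,p6},{p1,p2,p5},{p1,p3,p6},{p1,p4,p6}}
  W235: {{p1,p3},{p1,p3,p6}}
  W245: {{p1,p3},{p1,p3,p6}} {{p3,p4}}
  W345: {{p1,p3},{p1,p3,p6}}
  W1234: {{p1,p2},{p1,p5},{p1,p2,p5}} {{p1,p3},{p1,p3,p6}}
  W1235: {{p1,p3},{p1,p3,p6}}
  W1245: {{p1,p3},{p1,p3,p6}} {{p3,p4}}
  W1345: {{p1,p3},{p1,p3,p6}}
  W2345: {{p1,p3},{p1,p3,p6}}
  W12345: {{p1,p3},{p1,p3,p6}}
C dims 6,18,17,7; δ0: rk 5, SNF 1^5; δ1: rk 11, SNF 1^11; δ2: rk 6, SNF 1^6
Ȟ^0 = (6 − 5) − 0 = 1, so Ȟ^0 ≅ Z
Ȟ^1 = (18 − 11) − 5 = 2, so Ȟ^1 ≅ Z^2
Ȟ^2 = (17 − 6) − 11 = 0, so Ȟ^2 ≅ 0

Ȟ^0 = Z,  Ȟ^1 = Z^2,  Ȟ^2 = 0
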